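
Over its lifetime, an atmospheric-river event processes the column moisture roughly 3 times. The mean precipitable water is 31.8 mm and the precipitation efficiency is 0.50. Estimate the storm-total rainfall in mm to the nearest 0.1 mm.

rainfall ≈ 47.7 mm

Each cycle deposits ε × PW = 0.50 × 31.8 = 15.9 mm.
Over 3 cycles: 3 × 15.9 = 47.7 mm.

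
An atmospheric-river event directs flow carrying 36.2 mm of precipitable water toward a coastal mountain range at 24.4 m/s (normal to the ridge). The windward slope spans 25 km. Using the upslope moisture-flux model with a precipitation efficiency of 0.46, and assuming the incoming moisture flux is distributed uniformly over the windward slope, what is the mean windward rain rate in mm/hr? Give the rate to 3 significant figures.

Incoming column moisture flux per unit ridge length: F = V × PW = 24.4 × 36.2 = 883.28 mm·m/s.
Spread over the 25 km slope with efficiency ε = 0.46: R = ε·F/W = 0.46 × 883.28 / 25000 m = 1.625e-02 mm/s.
R = 1.625e-02 × 3600 = 58.5 mm/hr.

R ≈ 58.5 mm/hr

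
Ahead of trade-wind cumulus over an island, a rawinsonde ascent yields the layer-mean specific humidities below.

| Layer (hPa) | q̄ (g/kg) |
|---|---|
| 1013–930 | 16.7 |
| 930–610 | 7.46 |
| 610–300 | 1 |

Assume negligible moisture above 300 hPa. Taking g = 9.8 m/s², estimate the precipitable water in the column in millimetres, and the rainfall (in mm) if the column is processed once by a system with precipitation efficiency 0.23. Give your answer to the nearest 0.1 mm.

PW ≈ 41.7 mm; rainfall ≈ 9.6 mm

Precipitable water is the column-integrated vapour mass per unit area: PW = (1/g) Σ q̄ Δp, with q in kg/kg and Δp in Pa (1 kg/m² of water = 1 mm).
Layer 1013–930 hPa: Δp = 83 hPa = 8300 Pa, q̄ = 0.0167 kg/kg → 0.0167 × 8300 / 9.8 = 14.14 mm
Layer 930–610 hPa: Δp = 320 hPa = 32000 Pa, q̄ = 0.00746 kg/kg → 0.00746 × 32000 / 9.8 = 24.36 mm
Layer 610–300 hPa: Δp = 310 hPa = 31000 Pa, q̄ = 0.001 kg/kg → 0.001 × 31000 / 9.8 = 3.16 mm
PW = 14.14 + 24.36 + 3.16 = 41.66 ≈ 41.7 mm.
Rainfall = ε × PW = 0.23 × 41.7 = 9.6 mm.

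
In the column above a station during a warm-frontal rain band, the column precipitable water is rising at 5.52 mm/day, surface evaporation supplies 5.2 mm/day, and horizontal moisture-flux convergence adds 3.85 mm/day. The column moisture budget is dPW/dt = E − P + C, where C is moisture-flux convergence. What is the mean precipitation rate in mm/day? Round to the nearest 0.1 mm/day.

P ≈ 3.5 mm/day

dPW/dt = +5.52 mm/day.
P = E + C − dPW/dt = 5.2 + (3.85) − (+5.52) = 3.5 mm/day.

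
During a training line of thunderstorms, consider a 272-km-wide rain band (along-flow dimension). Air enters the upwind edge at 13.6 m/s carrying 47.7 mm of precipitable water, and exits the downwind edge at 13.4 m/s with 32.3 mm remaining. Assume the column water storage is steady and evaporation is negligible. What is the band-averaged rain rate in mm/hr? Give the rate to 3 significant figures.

Column moisture flux per unit crosswind length is F = V × PW.
Inflow: F_in = 13.6 × 47.7 = 648.72 mm·m/s
Outflow: F_out = 13.4 × 32.3 = 432.82 mm·m/s
Steady-state rate R = (F_in − F_out)/L = (648.72 − 432.82) / 272000 m = 7.938e-04 mm/s.
R = 7.938e-04 × 3600 = 2.86 mm/hr.

R ≈ 2.86 mm/hr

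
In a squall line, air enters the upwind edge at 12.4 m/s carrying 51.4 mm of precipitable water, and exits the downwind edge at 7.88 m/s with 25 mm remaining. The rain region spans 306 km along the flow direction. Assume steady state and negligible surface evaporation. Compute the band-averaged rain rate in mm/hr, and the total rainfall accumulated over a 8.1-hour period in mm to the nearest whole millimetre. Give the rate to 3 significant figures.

R ≈ 5.18 mm/hr; total ≈ 42 mm

Column moisture flux per unit crosswind length is F = V × PW.
Inflow: F_in = 12.4 × 51.4 = 637.36 mm·m/s
Outflow: F_out = 7.88 × 25 = 197 mm·m/s
Steady-state rate R = (F_in − F_out)/L = (637.36 − 197) / 306000 m = 1.439e-03 mm/s.
R = 1.439e-03 × 3600 = 5.18 mm/hr.
Over 8.1 h: total = 5.18 × 8.1 = 41.958 ≈ 42 mm.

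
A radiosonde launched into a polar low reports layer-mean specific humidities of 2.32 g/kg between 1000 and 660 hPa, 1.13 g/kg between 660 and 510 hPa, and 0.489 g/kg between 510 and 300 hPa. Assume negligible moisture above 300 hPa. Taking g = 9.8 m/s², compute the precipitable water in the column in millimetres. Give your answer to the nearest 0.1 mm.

PW ≈ 10.8 mm

Precipitable water is the column-integrated vapour mass per unit area: PW = (1/g) Σ q̄ Δp, with q in kg/kg and Δp in Pa (1 kg/m² of water = 1 mm).
Layer 1000–660 hPa: Δp = 340 hPa = 34000 Pa, q̄ = 0.00232 kg/kg → 0.00232 × 34000 / 9.8 = 8.05 mm
Layer 660–510 hPa: Δp = 150 hPa = 15000 Pa, q̄ = 0.00113 kg/kg → 0.00113 × 15000 / 9.8 = 1.73 mm
Layer 510–300 hPa: Δp = 210 hPa = 21000 Pa, q̄ = 0.000489 kg/kg → 0.000489 × 21000 / 9.8 = 1.05 mm
PW = 8.05 + 1.73 + 1.05 = 10.83 ≈ 10.8 mm.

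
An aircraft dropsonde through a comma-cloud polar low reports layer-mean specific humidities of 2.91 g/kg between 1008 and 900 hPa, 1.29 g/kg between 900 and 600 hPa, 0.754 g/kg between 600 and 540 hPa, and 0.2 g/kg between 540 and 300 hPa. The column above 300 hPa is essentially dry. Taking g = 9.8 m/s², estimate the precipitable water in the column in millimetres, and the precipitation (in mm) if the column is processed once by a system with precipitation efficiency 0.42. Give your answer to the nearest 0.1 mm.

PW ≈ 8.1 mm; precipitation ≈ 3.4 mm

Precipitable water is the column-integrated vapour mass per unit area: PW = (1/g) Σ q̄ Δp, with q in kg/kg and Δp in Pa (1 kg/m² of water = 1 mm).
Layer 1008–900 hPa: Δp = 108 hPa = 10800 Pa, q̄ = 0.00291 kg/kg → 0.00291 × 10800 / 9.8 = 3.21 mm
Layer 900–600 hPa: Δp = 300 hPa = 30000 Pa, q̄ = 0.00129 kg/kg → 0.00129 × 30000 / 9.8 = 3.95 mm
Layer 600–540 hPa: Δp = 60 hPa = 6000 Pa, q̄ = 0.000754 kg/kg → 0.000754 × 6000 / 9.8 = 0.46 mm
Layer 540–300 hPa: Δp = 240 hPa = 24000 Pa, q̄ = 0.0002 kg/kg → 0.0002 × 24000 / 9.8 = 0.49 mm
PW = 3.21 + 3.95 + 0.46 + 0.49 = 8.11 ≈ 8.1 mm.
Precipitation = ε × PW = 0.42 × 8.1 = 3.4 mm.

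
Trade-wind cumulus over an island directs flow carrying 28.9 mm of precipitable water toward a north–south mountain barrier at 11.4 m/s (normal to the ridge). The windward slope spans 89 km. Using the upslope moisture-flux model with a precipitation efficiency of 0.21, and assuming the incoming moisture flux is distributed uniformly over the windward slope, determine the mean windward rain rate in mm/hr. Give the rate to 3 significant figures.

Incoming column moisture flux per unit ridge length: F = V × PW = 11.4 × 28.9 = 329.46 mm·m/s.
Spread over the 89 km slope with efficiency ε = 0.21: R = ε·F/W = 0.21 × 329.46 / 89000 m = 7.774e-04 mm/s.
R = 7.774e-04 × 3600 = 2.80 mm/hr.

R ≈ 2.80 mm/hr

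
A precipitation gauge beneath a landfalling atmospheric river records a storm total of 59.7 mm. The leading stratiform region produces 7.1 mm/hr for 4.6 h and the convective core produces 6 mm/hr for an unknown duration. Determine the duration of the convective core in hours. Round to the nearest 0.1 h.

Known phases: 7.1 × 4.6 = 32.66 mm.
Remaining depth = 59.7 − 32.66 = 27.04 mm.
Duration = 27.04 / 6 = 4.5 h.

duration ≈ 4.5 h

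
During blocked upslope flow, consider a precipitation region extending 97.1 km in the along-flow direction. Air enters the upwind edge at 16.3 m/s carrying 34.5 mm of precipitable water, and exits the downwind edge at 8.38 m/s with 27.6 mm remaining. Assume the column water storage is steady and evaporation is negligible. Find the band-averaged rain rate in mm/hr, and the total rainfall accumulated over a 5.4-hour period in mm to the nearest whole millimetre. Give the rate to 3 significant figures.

R ≈ 12.3 mm/hr; total ≈ 66 mm

Column moisture flux per unit crosswind length is F = V × PW.
Inflow: F_in = 16.3 × 34.5 = 562.35 mm·m/s
Outflow: F_out = 8.38 × 27.6 = 231.288 mm·m/s
Steady-state rate R = (F_in − F_out)/L = (562.35 − 231.288) / 97100 m = 3.409e-03 mm/s.
R = 3.409e-03 × 3600 = 12.3 mm/hr.
Over 5.4 h: total = 12.3 × 5.4 = 66.42 ≈ 66 mm.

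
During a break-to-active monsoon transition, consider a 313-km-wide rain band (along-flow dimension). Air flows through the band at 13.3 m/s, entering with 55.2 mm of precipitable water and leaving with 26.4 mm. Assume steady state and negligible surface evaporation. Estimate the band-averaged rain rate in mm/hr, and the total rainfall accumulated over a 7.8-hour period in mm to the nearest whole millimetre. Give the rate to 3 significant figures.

R ≈ 4.41 mm/hr; total ≈ 34 mm

Column moisture flux per unit crosswind length is F = V × PW.
Inflow: F_in = 13.3 × 55.2 = 734.16 mm·m/s
Outflow: F_out = 13.3 × 26.4 = 351.12 mm·m/s
Steady-state rate R = (F_in − F_out)/L = (734.16 − 351.12) / 313000 m = 1.224e-03 mm/s.
R = 1.224e-03 × 3600 = 4.41 mm/hr.
Over 7.8 h: total = 4.41 × 7.8 = 34.398 ≈ 34 mm.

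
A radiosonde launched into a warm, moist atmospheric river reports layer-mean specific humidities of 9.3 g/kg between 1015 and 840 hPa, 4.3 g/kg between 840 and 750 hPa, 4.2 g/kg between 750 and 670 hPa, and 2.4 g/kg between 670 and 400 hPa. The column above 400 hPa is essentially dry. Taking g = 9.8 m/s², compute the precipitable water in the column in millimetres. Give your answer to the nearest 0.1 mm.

Precipitable water is the column-integrated vapour mass per unit area: PW = (1/g) Σ q̄ Δp, with q in kg/kg and Δp in Pa (1 kg/m² of water = 1 mm).
Layer 1015–840 hPa: Δp = 175 hPa = 17500 Pa, q̄ = 0.0093 kg/kg → 0.0093 × 17500 / 9.8 = 16.61 mm
Layer 840–750 hPa: Δp = 90 hPa = 9000 Pa, q̄ = 0.0043 kg/kg → 0.0043 × 9000 / 9.8 = 3.95 mm
Layer 750–670 hPa: Δp = 80 hPa = 8000 Pa, q̄ = 0.0042 kg/kg → 0.0042 × 8000 / 9.8 = 3.43 mm
Layer 670–400 hPa: Δp = 270 hPa = 27000 Pa, q̄ = 0.0024 kg/kg → 0.0024 × 27000 / 9.8 = 6.61 mm
PW = 16.61 + 3.95 + 3.43 + 6.61 = 30.60 ≈ 30.6 mm.

PW ≈ 30.6 mm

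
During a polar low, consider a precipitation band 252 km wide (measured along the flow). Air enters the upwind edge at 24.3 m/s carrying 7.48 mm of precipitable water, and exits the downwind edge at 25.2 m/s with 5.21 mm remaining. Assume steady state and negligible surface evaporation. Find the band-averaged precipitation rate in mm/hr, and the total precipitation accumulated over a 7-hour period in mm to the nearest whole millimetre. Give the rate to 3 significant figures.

Column moisture flux per unit crosswind length is F = V × PW.
Inflow: F_in = 24.3 × 7.48 = 181.764 mm·m/s
Outflow: F_out = 25.2 × 5.21 = 131.292 mm·m/s
Steady-state rate R = (F_in − F_out)/L = (181.764 − 131.292) / 252000 m = 2.003e-04 mm/s.
R = 2.003e-04 × 3600 = 0.721 mm/hr.
Over 7 h: total = 0.721 × 7 = 5.047 ≈ 5 mm.

R ≈ 0.721 mm/hr; total ≈ 5 mm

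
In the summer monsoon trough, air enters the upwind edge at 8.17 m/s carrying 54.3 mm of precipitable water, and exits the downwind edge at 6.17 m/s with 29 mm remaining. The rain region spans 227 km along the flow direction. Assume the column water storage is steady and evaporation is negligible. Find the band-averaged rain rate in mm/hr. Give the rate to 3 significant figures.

Column moisture flux per unit crosswind length is F = V × PW.
Inflow: F_in = 8.17 × 54.3 = 443.631 mm·m/s
Outflow: F_out = 6.17 × 29 = 178.93 mm·m/s
Steady-state rate R = (F_in − F_out)/L = (443.631 − 178.93) / 227000 m = 1.166e-03 mm/s.
R = 1.166e-03 × 3600 = 4.20 mm/hr.

R ≈ 4.20 mm/hr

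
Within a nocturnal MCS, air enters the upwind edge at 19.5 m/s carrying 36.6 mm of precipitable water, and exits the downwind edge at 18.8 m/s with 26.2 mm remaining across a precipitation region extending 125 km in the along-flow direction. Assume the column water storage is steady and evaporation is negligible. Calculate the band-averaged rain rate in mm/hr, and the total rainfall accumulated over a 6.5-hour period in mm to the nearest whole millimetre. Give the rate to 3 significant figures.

R ≈ 6.37 mm/hr; total ≈ 41 mm

Column moisture flux per unit crosswind length is F = V × PW.
Inflow: F_in = 19.5 × 36.6 = 713.7 mm·m/s
Outflow: F_out = 18.8 × 26.2 = 492.56 mm·m/s
Steady-state rate R = (F_in − F_out)/L = (713.7 − 492.56) / 125000 m = 1.769e-03 mm/s.
R = 1.769e-03 × 3600 = 6.37 mm/hr.
Over 6.5 h: total = 6.37 × 6.5 = 41.405 ≈ 41 mm.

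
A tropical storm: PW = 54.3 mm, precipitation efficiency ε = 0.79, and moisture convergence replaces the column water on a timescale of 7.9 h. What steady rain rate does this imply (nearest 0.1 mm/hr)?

R ≈ 5.4 mm/hr

Each overturning extracts ε × PW = 0.79 × 54.3 = 42.897 mm.
Rate = ε·PW / τ = 42.897 / 7.9 h = 5.4 mm/hr.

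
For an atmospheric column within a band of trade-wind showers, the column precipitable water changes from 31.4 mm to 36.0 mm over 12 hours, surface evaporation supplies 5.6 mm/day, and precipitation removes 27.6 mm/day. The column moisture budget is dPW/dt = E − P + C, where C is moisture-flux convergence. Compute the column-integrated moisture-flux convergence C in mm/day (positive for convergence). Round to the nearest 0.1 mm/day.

dPW/dt = (36.0 − 31.4) mm / (12/24 day) = +9.200 mm/day.
C = dPW/dt − E + P = (+9.200) − 5.6 + 27.6 = 31.2 mm/day.

C ≈ 31.2 mm/day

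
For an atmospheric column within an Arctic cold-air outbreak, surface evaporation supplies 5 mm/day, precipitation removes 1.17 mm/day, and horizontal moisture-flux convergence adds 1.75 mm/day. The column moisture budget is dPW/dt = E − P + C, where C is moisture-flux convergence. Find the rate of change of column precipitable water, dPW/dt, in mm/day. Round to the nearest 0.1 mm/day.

dPW/dt = E − P + C = 5 − 1.17 + (1.75) = 5.6 mm/day.

dPW/dt ≈ 5.6 mm/day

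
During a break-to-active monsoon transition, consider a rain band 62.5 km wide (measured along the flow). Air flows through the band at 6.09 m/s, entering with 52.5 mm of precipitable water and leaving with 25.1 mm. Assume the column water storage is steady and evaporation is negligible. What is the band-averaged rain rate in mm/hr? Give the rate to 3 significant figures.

R ≈ 9.61 mm/hr

Column moisture flux per unit crosswind length is F = V × PW.
Inflow: F_in = 6.09 × 52.5 = 319.725 mm·m/s
Outflow: F_out = 6.09 × 25.1 = 152.859 mm·m/s
Steady-state rate R = (F_in − F_out)/L = (319.725 − 152.859) / 62500 m = 2.670e-03 mm/s.
R = 2.670e-03 × 3600 = 9.61 mm/hr.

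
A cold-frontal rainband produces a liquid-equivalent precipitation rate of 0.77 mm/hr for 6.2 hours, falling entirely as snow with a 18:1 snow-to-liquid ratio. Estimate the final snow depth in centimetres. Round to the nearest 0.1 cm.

snow depth ≈ 8.6 cm

Liquid-equivalent depth = 0.77 × 6.2 = 4.774 mm.
Snow depth = 4.774 mm × 18 = 85.932 mm = 8.6 cm.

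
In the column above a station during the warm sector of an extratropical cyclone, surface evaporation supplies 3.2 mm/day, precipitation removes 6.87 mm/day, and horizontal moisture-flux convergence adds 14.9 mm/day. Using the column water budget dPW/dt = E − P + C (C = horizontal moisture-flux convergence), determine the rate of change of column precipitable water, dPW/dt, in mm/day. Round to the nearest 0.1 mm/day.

dPW/dt ≈ 11.2 mm/day

dPW/dt = E − P + C = 3.2 − 6.87 + (14.9) = 11.2 mm/day.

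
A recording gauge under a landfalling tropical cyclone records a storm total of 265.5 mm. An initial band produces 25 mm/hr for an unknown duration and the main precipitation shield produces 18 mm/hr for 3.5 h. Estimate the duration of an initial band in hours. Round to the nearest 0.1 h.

Known phases: 18 × 3.5 = 63 mm.
Remaining depth = 265.5 − 63 = 202.5 mm.
Duration = 202.5 / 25 = 8.1 h.

duration ≈ 8.1 h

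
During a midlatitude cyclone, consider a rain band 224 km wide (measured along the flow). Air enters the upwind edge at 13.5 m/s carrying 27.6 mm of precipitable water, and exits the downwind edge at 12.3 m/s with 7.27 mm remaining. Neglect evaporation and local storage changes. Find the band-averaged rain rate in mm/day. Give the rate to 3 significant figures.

R ≈ 109 mm/day

Column moisture flux per unit crosswind length is F = V × PW.
Inflow: F_in = 13.5 × 27.6 = 372.6 mm·m/s
Outflow: F_out = 12.3 × 7.27 = 89.421 mm·m/s
Steady-state rate R = (F_in − F_out)/L = (372.6 − 89.421) / 224000 m = 1.264e-03 mm/s.
R = 1.264e-03 × 3600 × 24 = 109 mm/day.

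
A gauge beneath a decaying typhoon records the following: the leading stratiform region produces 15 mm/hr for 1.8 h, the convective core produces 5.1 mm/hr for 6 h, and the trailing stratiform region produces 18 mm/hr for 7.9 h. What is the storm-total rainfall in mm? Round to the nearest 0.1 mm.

total ≈ 199.8 mm

Total = Σ Rᵢ Δtᵢ = 15 × 1.8 + 5.1 × 6 + 18 × 7.9
      = 27 + 30.6 + 142.2 = 199.8 mm.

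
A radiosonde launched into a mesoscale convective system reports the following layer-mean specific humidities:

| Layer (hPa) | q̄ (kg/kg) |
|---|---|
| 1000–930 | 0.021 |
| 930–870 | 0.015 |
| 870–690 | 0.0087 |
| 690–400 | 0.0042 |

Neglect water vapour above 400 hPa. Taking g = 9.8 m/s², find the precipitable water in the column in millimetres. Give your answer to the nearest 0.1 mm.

PW ≈ 52.6 mm

Precipitable water is the column-integrated vapour mass per unit area: PW = (1/g) Σ q̄ Δp, with q in kg/kg and Δp in Pa (1 kg/m² of water = 1 mm).
Layer 1000–930 hPa: Δp = 70 hPa = 7000 Pa, q̄ = 0.021 kg/kg → 0.021 × 7000 / 9.8 = 15.00 mm
Layer 930–870 hPa: Δp = 60 hPa = 6000 Pa, q̄ = 0.015 kg/kg → 0.015 × 6000 / 9.8 = 9.18 mm
Layer 870–690 hPa: Δp = 180 hPa = 18000 Pa, q̄ = 0.0087 kg/kg → 0.0087 × 18000 / 9.8 = 15.98 mm
Layer 690–400 hPa: Δp = 290 hPa = 29000 Pa, q̄ = 0.0042 kg/kg → 0.0042 × 29000 / 9.8 = 12.43 mm
PW = 15.00 + 9.18 + 15.98 + 12.43 = 52.59 ≈ 52.6 mm.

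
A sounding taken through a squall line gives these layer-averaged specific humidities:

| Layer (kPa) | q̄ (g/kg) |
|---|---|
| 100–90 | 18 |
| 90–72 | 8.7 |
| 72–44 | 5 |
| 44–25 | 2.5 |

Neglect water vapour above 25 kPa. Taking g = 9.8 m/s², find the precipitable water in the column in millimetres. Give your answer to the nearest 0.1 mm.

Precipitable water is the column-integrated vapour mass per unit area: PW = (1/g) Σ q̄ Δp, with q in kg/kg and Δp in Pa (1 kg/m² of water = 1 mm).
Layer 100–90 kPa: Δp = 100 hPa = 10000 Pa, q̄ = 0.018 kg/kg → 0.018 × 10000 / 9.8 = 18.37 mm
Layer 90–72 kPa: Δp = 180 hPa = 18000 Pa, q̄ = 0.0087 kg/kg → 0.0087 × 18000 / 9.8 = 15.98 mm
Layer 72–44 kPa: Δp = 280 hPa = 28000 Pa, q̄ = 0.005 kg/kg → 0.005 × 28000 / 9.8 = 14.29 mm
Layer 44–25 kPa: Δp = 190 hPa = 19000 Pa, q̄ = 0.0025 kg/kg → 0.0025 × 19000 / 9.8 = 4.85 mm
PW = 18.37 + 15.98 + 14.29 + 4.85 = 53.49 ≈ 53.5 mm.

PW ≈ 53.5 mm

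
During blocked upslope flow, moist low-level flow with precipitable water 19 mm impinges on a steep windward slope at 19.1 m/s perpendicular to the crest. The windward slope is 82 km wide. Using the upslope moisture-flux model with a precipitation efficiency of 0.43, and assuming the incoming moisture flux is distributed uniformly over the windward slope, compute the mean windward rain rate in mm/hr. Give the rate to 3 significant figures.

R ≈ 6.85 mm/hr

Incoming column moisture flux per unit ridge length: F = V × PW = 19.1 × 19 = 362.9 mm·m/s.
Spread over the 82 km slope with efficiency ε = 0.43: R = ε·F/W = 0.43 × 362.9 / 82000 m = 1.903e-03 mm/s.
R = 1.903e-03 × 3600 = 6.85 mm/hr.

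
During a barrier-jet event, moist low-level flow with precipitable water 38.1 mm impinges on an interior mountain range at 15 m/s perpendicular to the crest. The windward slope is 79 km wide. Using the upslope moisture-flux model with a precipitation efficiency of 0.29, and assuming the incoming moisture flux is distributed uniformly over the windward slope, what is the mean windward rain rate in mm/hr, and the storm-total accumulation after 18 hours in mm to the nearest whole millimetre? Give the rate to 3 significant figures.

R ≈ 7.55 mm/hr; total ≈ 136 mm

Incoming column moisture flux per unit ridge length: F = V × PW = 15 × 38.1 = 571.5 mm·m/s.
Spread over the 79 km slope with efficiency ε = 0.29: R = ε·F/W = 0.29 × 571.5 / 79000 m = 2.098e-03 mm/s.
R = 2.098e-03 × 3600 = 7.55 mm/hr.
Over 18 h: total = 7.55 × 18 = 135.9 ≈ 136 mm.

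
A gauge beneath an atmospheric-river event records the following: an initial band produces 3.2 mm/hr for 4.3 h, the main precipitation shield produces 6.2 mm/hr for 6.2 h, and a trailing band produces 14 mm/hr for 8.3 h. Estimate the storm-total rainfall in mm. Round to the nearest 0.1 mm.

total ≈ 168.4 mm

Total = Σ Rᵢ Δtᵢ = 3.2 × 4.3 + 6.2 × 6.2 + 14 × 8.3
      = 13.76 + 38.44 + 116.2 = 168.4 mm.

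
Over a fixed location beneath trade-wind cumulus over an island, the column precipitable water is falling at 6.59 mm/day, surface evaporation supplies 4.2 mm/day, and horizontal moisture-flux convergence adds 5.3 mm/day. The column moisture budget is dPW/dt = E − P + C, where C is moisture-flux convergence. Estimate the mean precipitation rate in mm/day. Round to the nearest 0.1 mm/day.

P ≈ 16.1 mm/day

dPW/dt = -6.59 mm/day.
P = E + C − dPW/dt = 4.2 + (5.3) − (-6.59) = 16.1 mm/day.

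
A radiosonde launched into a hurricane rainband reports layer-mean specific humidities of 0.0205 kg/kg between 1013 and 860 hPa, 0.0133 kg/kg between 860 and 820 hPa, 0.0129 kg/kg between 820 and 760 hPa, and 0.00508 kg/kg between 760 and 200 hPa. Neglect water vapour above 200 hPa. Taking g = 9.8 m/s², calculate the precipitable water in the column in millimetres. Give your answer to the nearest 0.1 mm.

PW ≈ 74.4 mm

Precipitable water is the column-integrated vapour mass per unit area: PW = (1/g) Σ q̄ Δp, with q in kg/kg and Δp in Pa (1 kg/m² of water = 1 mm).
Layer 1013–860 hPa: Δp = 153 hPa = 15300 Pa, q̄ = 0.0205 kg/kg → 0.0205 × 15300 / 9.8 = 32.01 mm
Layer 860–820 hPa: Δp = 40 hPa = 4000 Pa, q̄ = 0.0133 kg/kg → 0.0133 × 4000 / 9.8 = 5.43 mm
Layer 820–760 hPa: Δp = 60 hPa = 6000 Pa, q̄ = 0.0129 kg/kg → 0.0129 × 6000 / 9.8 = 7.90 mm
Layer 760–200 hPa: Δp = 560 hPa = 56000 Pa, q̄ = 0.00508 kg/kg → 0.00508 × 56000 / 9.8 = 29.03 mm
PW = 32.01 + 5.43 + 7.90 + 29.03 = 74.37 ≈ 74.4 mm.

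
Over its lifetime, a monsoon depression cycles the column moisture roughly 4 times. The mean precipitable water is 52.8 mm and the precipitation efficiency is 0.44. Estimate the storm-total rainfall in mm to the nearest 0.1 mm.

Each cycle deposits ε × PW = 0.44 × 52.8 = 23.232 mm.
Over 4 cycles: 4 × 23.232 = 92.9 mm.

rainfall ≈ 92.9 mm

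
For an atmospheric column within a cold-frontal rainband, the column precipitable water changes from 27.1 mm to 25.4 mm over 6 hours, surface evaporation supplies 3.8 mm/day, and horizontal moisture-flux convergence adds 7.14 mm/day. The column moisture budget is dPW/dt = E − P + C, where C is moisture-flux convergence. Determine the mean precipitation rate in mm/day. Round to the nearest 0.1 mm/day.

P ≈ 17.7 mm/day

dPW/dt = (25.4 − 27.1) mm / (6/24 day) = -6.800 mm/day.
P = E + C − dPW/dt = 3.8 + (7.14) − (-6.800) = 17.7 mm/day.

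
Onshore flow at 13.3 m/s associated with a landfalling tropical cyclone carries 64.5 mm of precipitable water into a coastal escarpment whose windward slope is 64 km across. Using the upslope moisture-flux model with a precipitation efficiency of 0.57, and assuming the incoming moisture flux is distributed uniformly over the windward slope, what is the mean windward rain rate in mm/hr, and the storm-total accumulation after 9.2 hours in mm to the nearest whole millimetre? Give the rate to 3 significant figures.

Incoming column moisture flux per unit ridge length: F = V × PW = 13.3 × 64.5 = 857.85 mm·m/s.
Spread over the 64 km slope with efficiency ε = 0.57: R = ε·F/W = 0.57 × 857.85 / 64000 m = 7.640e-03 mm/s.
R = 7.640e-03 × 3600 = 27.5 mm/hr.
Over 9.2 h: total = 27.5 × 9.2 = 253 mm.

R ≈ 27.5 mm/hr; total ≈ 253 mm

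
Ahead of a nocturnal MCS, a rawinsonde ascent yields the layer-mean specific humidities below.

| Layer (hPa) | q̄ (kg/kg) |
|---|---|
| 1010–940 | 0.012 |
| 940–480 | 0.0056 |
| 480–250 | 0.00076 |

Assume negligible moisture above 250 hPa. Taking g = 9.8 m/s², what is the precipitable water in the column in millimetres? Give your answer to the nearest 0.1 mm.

PW ≈ 36.6 mm

Precipitable water is the column-integrated vapour mass per unit area: PW = (1/g) Σ q̄ Δp, with q in kg/kg and Δp in Pa (1 kg/m² of water = 1 mm).
Layer 1010–940 hPa: Δp = 70 hPa = 7000 Pa, q̄ = 0.012 kg/kg → 0.012 × 7000 / 9.8 = 8.57 mm
Layer 940–480 hPa: Δp = 460 hPa = 46000 Pa, q̄ = 0.0056 kg/kg → 0.0056 × 46000 / 9.8 = 26.29 mm
Layer 480–250 hPa: Δp = 230 hPa = 23000 Pa, q̄ = 0.00076 kg/kg → 0.00076 × 23000 / 9.8 = 1.78 mm
PW = 8.57 + 26.29 + 1.78 = 36.64 ≈ 36.6 mm.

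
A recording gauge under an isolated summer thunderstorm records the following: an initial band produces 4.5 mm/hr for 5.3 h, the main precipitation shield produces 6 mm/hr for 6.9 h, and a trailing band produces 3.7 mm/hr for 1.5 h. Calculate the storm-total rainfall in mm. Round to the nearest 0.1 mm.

Total = Σ Rᵢ Δtᵢ = 4.5 × 5.3 + 6 × 6.9 + 3.7 × 1.5
      = 23.85 + 41.4 + 5.55 = 70.8 mm.

total ≈ 70.8 mm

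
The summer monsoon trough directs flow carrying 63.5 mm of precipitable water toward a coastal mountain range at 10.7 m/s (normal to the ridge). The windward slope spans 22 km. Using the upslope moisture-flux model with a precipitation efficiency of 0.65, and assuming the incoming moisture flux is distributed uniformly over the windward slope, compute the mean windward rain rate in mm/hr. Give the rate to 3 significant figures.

R ≈ 72.3 mm/hr

Incoming column moisture flux per unit ridge length: F = V × PW = 10.7 × 63.5 = 679.45 mm·m/s.
Spread over the 22 km slope with efficiency ε = 0.65: R = ε·F/W = 0.65 × 679.45 / 22000 m = 2.007e-02 mm/s.
R = 2.007e-02 × 3600 = 72.3 mm/hr.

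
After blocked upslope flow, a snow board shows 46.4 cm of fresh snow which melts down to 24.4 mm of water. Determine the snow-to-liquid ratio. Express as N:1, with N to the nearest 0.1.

Ratio = snow depth / SWE = 464 mm / 24.4 mm = 19.0, i.e. 19.0:1.

ratio ≈ 19.0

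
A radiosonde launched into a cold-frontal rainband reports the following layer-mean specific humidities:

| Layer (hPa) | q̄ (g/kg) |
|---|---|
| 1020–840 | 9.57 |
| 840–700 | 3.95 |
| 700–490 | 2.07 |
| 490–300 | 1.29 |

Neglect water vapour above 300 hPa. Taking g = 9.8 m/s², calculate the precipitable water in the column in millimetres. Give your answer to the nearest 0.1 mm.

PW ≈ 30.2 mm

Precipitable water is the column-integrated vapour mass per unit area: PW = (1/g) Σ q̄ Δp, with q in kg/kg and Δp in Pa (1 kg/m² of water = 1 mm).
Layer 1020–840 hPa: Δp = 180 hPa = 18000 Pa, q̄ = 0.00957 kg/kg → 0.00957 × 18000 / 9.8 = 17.58 mm
Layer 840–700 hPa: Δp = 140 hPa = 14000 Pa, q̄ = 0.00395 kg/kg → 0.00395 × 14000 / 9.8 = 5.64 mm
Layer 700–490 hPa: Δp = 210 hPa = 21000 Pa, q̄ = 0.00207 kg/kg → 0.00207 × 21000 / 9.8 = 4.44 mm
Layer 490–300 hPa: Δp = 190 hPa = 19000 Pa, q̄ = 0.00129 kg/kg → 0.00129 × 19000 / 9.8 = 2.50 mm
PW = 17.58 + 5.64 + 4.44 + 2.50 = 30.16 ≈ 30.2 mm.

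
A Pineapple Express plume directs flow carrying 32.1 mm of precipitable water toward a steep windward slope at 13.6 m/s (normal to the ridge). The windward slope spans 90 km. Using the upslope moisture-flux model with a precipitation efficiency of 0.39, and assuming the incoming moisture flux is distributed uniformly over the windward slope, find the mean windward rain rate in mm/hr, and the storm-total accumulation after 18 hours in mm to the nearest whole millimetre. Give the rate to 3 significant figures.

Incoming column moisture flux per unit ridge length: F = V × PW = 13.6 × 32.1 = 436.56 mm·m/s.
Spread over the 90 km slope with efficiency ε = 0.39: R = ε·F/W = 0.39 × 436.56 / 90000 m = 1.892e-03 mm/s.
R = 1.892e-03 × 3600 = 6.81 mm/hr.
Over 18 h: total = 6.81 × 18 = 122.58 ≈ 123 mm.

R ≈ 6.81 mm/hr; total ≈ 123 mm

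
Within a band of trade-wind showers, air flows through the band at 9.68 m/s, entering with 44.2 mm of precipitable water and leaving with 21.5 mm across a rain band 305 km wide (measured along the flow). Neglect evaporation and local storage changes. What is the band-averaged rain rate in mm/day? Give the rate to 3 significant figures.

R ≈ 62.2 mm/day

Column moisture flux per unit crosswind length is F = V × PW.
Inflow: F_in = 9.68 × 44.2 = 427.856 mm·m/s
Outflow: F_out = 9.68 × 21.5 = 208.12 mm·m/s
Steady-state rate R = (F_in − F_out)/L = (427.856 − 208.12) / 305000 m = 7.204e-04 mm/s.
R = 7.204e-04 × 3600 × 24 = 62.2 mm/day.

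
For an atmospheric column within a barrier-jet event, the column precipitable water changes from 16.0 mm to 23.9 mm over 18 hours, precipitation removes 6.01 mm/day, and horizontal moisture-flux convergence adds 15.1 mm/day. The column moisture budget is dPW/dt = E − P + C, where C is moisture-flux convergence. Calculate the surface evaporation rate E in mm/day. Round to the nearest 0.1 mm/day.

E ≈ 1.4 mm/day

dPW/dt = (23.9 − 16.0) mm / (18/24 day) = +10.533 mm/day.
E = dPW/dt + P − C = (+10.533) + 6.01 − (15.1) = 1.4 mm/day.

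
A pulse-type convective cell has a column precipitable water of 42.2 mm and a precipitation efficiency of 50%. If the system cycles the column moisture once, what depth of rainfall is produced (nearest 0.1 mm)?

rainfall ≈ 21.1 mm

Rainfall = ε × PW = 0.50 × 42.2 = 21.1 mm.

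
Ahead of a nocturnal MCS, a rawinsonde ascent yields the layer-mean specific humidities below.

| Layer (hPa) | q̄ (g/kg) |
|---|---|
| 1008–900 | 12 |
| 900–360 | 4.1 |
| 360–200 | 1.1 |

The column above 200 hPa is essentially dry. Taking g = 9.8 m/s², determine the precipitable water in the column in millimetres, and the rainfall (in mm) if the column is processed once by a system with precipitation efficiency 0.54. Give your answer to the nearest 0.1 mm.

PW ≈ 37.6 mm; rainfall ≈ 20.3 mm

Precipitable water is the column-integrated vapour mass per unit area: PW = (1/g) Σ q̄ Δp, with q in kg/kg and Δp in Pa (1 kg/m² of water = 1 mm).
Layer 1008–900 hPa: Δp = 108 hPa = 10800 Pa, q̄ = 0.012 kg/kg → 0.012 × 10800 / 9.8 = 13.22 mm
Layer 900–360 hPa: Δp = 540 hPa = 54000 Pa, q̄ = 0.0041 kg/kg → 0.0041 × 54000 / 9.8 = 22.59 mm
Layer 360–200 hPa: Δp = 160 hPa = 16000 Pa, q̄ = 0.0011 kg/kg → 0.0011 × 16000 / 9.8 = 1.80 mm
PW = 13.22 + 22.59 + 1.80 = 37.61 ≈ 37.6 mm.
Rainfall = ε × PW = 0.54 × 37.6 = 20.3 mm.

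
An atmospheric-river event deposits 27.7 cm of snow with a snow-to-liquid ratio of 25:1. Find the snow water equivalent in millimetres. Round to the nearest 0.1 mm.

SWE ≈ 11.1 mm

SWE = snow depth / ratio = 27.7 cm / 25 = 1.108 cm = 11.1 mm.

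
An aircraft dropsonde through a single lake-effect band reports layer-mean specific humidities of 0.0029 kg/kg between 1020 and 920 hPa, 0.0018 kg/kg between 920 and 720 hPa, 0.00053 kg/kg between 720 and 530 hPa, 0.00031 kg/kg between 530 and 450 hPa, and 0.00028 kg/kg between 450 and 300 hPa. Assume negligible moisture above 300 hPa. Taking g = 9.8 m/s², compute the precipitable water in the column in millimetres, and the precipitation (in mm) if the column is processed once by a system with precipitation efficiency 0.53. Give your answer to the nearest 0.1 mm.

Precipitable water is the column-integrated vapour mass per unit area: PW = (1/g) Σ q̄ Δp, with q in kg/kg and Δp in Pa (1 kg/m² of water = 1 mm).
Layer 1020–920 hPa: Δp = 100 hPa = 10000 Pa, q̄ = 0.0029 kg/kg → 0.0029 × 10000 / 9.8 = 2.96 mm
Layer 920–720 hPa: Δp = 200 hPa = 20000 Pa, q̄ = 0.0018 kg/kg → 0.0018 × 20000 / 9.8 = 3.67 mm
Layer 720–530 hPa: Δp = 190 hPa = 19000 Pa, q̄ = 0.00053 kg/kg → 0.00053 × 19000 / 9.8 = 1.03 mm
Layer 530–450 hPa: Δp = 80 hPa = 8000 Pa, q̄ = 0.00031 kg/kg → 0.00031 × 8000 / 9.8 = 0.25 mm
Layer 450–300 hPa: Δp = 150 hPa = 15000 Pa, q̄ = 0.00028 kg/kg → 0.00028 × 15000 / 9.8 = 0.43 mm
PW = 2.96 + 3.67 + 1.03 + 0.25 + 0.43 = 8.34 ≈ 8.3 mm.
Precipitation = ε × PW = 0.53 × 8.3 = 4.4 mm.

PW ≈ 8.3 mm; precipitation ≈ 4.4 mm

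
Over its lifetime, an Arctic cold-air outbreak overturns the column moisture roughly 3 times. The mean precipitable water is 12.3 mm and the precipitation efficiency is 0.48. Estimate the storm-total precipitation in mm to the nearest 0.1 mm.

Each cycle deposits ε × PW = 0.48 × 12.3 = 5.904 mm.
Over 3 cycles: 3 × 5.904 = 17.7 mm.

precipitation ≈ 17.7 mm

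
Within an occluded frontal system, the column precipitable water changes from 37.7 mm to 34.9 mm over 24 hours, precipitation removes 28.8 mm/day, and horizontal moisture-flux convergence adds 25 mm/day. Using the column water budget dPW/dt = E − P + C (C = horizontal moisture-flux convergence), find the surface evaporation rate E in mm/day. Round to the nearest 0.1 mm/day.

E ≈ 1.0 mm/day

dPW/dt = (34.9 − 37.7) mm / (24/24 day) = -2.800 mm/day.
E = dPW/dt + P − C = (-2.800) + 28.8 − (25) = 1.0 mm/day.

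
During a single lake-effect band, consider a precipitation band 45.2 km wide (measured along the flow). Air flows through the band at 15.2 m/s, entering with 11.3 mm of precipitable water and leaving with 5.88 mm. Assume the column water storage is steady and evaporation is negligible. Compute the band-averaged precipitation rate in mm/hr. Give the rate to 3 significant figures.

Column moisture flux per unit crosswind length is F = V × PW.
Inflow: F_in = 15.2 × 11.3 = 171.76 mm·m/s
Outflow: F_out = 15.2 × 5.88 = 89.376 mm·m/s
Steady-state rate R = (F_in − F_out)/L = (171.76 − 89.376) / 45200 m = 1.823e-03 mm/s.
R = 1.823e-03 × 3600 = 6.56 mm/hr.

R ≈ 6.56 mm/hr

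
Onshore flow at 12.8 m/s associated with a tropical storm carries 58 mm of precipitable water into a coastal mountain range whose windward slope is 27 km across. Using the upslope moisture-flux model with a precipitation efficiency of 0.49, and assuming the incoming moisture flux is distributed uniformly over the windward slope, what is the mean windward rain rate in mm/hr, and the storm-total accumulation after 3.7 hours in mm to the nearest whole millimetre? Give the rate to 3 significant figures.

R ≈ 48.5 mm/hr; total ≈ 179 mm

Incoming column moisture flux per unit ridge length: F = V × PW = 12.8 × 58 = 742.4 mm·m/s.
Spread over the 27 km slope with efficiency ε = 0.49: R = ε·F/W = 0.49 × 742.4 / 27000 m = 1.347e-02 mm/s.
R = 1.347e-02 × 3600 = 48.5 mm/hr.
Over 3.7 h: total = 48.5 × 3.7 = 179.45 ≈ 179 mm.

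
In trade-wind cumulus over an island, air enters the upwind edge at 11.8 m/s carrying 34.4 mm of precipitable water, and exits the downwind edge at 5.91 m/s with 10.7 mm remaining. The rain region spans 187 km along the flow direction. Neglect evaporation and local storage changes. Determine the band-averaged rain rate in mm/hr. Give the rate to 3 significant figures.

R ≈ 6.60 mm/hr

Column moisture flux per unit crosswind length is F = V × PW.
Inflow: F_in = 11.8 × 34.4 = 405.92 mm·m/s
Outflow: F_out = 5.91 × 10.7 = 63.237 mm·m/s
Steady-state rate R = (F_in − F_out)/L = (405.92 − 63.237) / 187000 m = 1.833e-03 mm/s.
R = 1.833e-03 × 3600 = 6.60 mm/hr.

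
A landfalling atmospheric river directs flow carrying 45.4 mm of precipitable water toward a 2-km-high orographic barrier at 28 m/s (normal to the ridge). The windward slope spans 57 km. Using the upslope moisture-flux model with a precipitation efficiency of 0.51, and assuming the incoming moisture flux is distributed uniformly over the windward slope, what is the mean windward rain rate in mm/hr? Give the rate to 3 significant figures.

R ≈ 40.9 mm/hr

Incoming column moisture flux per unit ridge length: F = V × PW = 28 × 45.4 = 1271.2 mm·m/s.
Spread over the 57 km slope with efficiency ε = 0.51: R = ε·F/W = 0.51 × 1271.2 / 57000 m = 1.137e-02 mm/s.
R = 1.137e-02 × 3600 = 40.9 mm/hr.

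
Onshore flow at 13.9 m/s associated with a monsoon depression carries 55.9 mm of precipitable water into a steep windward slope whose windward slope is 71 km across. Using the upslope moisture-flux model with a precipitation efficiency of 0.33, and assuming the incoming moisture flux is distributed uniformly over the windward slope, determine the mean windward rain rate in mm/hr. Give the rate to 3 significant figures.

Incoming column moisture flux per unit ridge length: F = V × PW = 13.9 × 55.9 = 777.01 mm·m/s.
Spread over the 71 km slope with efficiency ε = 0.33: R = ε·F/W = 0.33 × 777.01 / 71000 m = 3.611e-03 mm/s.
R = 3.611e-03 × 3600 = 13.0 mm/hr.

R ≈ 13.0 mm/hr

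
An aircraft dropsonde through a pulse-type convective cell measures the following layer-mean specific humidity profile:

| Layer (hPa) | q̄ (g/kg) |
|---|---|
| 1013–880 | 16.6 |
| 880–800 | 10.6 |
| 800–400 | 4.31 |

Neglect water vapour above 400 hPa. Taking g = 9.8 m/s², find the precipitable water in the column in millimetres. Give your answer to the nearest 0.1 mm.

PW ≈ 48.8 mm

Precipitable water is the column-integrated vapour mass per unit area: PW = (1/g) Σ q̄ Δp, with q in kg/kg and Δp in Pa (1 kg/m² of water = 1 mm).
Layer 1013–880 hPa: Δp = 133 hPa = 13300 Pa, q̄ = 0.0166 kg/kg → 0.0166 × 13300 / 9.8 = 22.53 mm
Layer 880–800 hPa: Δp = 80 hPa = 8000 Pa, q̄ = 0.0106 kg/kg → 0.0106 × 8000 / 9.8 = 8.65 mm
Layer 800–400 hPa: Δp = 400 hPa = 40000 Pa, q̄ = 0.00431 kg/kg → 0.00431 × 40000 / 9.8 = 17.59 mm
PW = 22.53 + 8.65 + 17.59 = 48.77 ≈ 48.8 mm.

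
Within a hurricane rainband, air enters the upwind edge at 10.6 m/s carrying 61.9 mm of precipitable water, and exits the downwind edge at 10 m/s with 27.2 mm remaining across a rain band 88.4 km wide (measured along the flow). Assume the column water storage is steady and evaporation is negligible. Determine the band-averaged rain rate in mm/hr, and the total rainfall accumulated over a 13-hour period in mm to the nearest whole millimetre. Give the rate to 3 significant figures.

R ≈ 15.6 mm/hr; total ≈ 203 mm

Column moisture flux per unit crosswind length is F = V × PW.
Inflow: F_in = 10.6 × 61.9 = 656.14 mm·m/s
Outflow: F_out = 10 × 27.2 = 272 mm·m/s
Steady-state rate R = (F_in − F_out)/L = (656.14 − 272) / 88400 m = 4.345e-03 mm/s.
R = 4.345e-03 × 3600 = 15.6 mm/hr.
Over 13 h: total = 15.6 × 13 = 202.8 ≈ 203 mm.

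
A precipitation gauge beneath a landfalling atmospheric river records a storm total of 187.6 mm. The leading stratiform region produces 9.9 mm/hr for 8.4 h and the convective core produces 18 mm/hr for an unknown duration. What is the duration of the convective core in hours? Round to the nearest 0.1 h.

duration ≈ 5.8 h

Known phases: 9.9 × 8.4 = 83.16 mm.
Remaining depth = 187.6 − 83.16 = 104.44 mm.
Duration = 104.44 / 18 = 5.8 h.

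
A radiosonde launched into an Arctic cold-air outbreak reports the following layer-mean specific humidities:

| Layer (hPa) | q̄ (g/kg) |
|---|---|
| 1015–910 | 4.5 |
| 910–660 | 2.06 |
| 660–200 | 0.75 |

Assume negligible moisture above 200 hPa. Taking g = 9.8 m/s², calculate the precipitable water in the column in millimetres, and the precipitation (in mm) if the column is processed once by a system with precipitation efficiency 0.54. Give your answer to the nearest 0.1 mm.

Precipitable water is the column-integrated vapour mass per unit area: PW = (1/g) Σ q̄ Δp, with q in kg/kg and Δp in Pa (1 kg/m² of water = 1 mm).
Layer 1015–910 hPa: Δp = 105 hPa = 10500 Pa, q̄ = 0.0045 kg/kg → 0.0045 × 10500 / 9.8 = 4.82 mm
Layer 910–660 hPa: Δp = 250 hPa = 25000 Pa, q̄ = 0.00206 kg/kg → 0.00206 × 25000 / 9.8 = 5.26 mm
Layer 660–200 hPa: Δp = 460 hPa = 46000 Pa, q̄ = 0.00075 kg/kg → 0.00075 × 46000 / 9.8 = 3.52 mm
PW = 4.82 + 5.26 + 3.52 = 13.60 ≈ 13.6 mm.
Precipitation = ε × PW = 0.54 × 13.6 = 7.3 mm.

PW ≈ 13.6 mm; precipitation ≈ 7.3 mm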